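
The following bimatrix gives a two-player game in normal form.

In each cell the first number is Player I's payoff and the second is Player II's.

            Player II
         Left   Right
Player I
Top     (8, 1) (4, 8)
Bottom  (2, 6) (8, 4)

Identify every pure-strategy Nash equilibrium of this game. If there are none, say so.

none

Player I against Left: payoffs 8, 2 → best response Top.
Player I against Right: payoffs 4, 8 → best response Bottom.
Player II against Top: payoffs 1, 8 → best response Right.
Player II against Bottom: payoffs 6, 4 → best response Left.
No profile is a mutual best response for all players.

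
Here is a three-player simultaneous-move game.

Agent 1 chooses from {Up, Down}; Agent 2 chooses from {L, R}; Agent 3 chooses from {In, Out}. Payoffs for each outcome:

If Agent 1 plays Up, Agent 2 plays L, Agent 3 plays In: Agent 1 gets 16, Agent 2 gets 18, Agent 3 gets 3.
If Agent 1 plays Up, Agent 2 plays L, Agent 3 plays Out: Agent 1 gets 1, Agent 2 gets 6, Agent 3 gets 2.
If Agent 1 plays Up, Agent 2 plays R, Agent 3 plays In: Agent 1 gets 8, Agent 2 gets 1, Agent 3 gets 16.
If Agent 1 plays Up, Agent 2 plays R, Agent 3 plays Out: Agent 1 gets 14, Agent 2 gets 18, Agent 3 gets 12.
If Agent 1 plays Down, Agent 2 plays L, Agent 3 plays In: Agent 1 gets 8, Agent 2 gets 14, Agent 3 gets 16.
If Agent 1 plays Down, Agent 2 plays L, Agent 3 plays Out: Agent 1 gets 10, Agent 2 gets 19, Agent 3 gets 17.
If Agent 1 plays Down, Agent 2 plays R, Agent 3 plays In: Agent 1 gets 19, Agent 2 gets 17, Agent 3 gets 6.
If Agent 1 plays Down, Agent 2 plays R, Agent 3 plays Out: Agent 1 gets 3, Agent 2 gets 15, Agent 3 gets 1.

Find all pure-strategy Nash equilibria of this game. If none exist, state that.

(Up, L, In): Agent 1 gets 16, best alternative 8; Agent 2 gets 18, best alternative 1; Agent 3 gets 3, best alternative 2. No profitable deviation — NE.
(Up, L, Out): Agent 1 can switch to Down (1 → 10). Not NE.
(Up, R, In): Agent 1 can switch to Down (8 → 19). Not NE.
(Up, R, Out): Agent 3 can switch to In (12 → 16). Not NE.
(Down, L, In): Agent 1 can switch to Up (8 → 16). Not NE.
(Down, L, Out): Agent 1 gets 10, best alternative 1; Agent 2 gets 19, best alternative 15; Agent 3 gets 17, best alternative 16. No profitable deviation — NE.
(Down, R, In): Agent 1 gets 19, best alternative 8; Agent 2 gets 17, best alternative 14; Agent 3 gets 6, best alternative 1. No profitable deviation — NE.
(Down, R, Out): Agent 1 can switch to Up (3 → 14). Not NE.

The pure Nash equilibria are (Up, L, In); (Down, L, Out); (Down, R, In).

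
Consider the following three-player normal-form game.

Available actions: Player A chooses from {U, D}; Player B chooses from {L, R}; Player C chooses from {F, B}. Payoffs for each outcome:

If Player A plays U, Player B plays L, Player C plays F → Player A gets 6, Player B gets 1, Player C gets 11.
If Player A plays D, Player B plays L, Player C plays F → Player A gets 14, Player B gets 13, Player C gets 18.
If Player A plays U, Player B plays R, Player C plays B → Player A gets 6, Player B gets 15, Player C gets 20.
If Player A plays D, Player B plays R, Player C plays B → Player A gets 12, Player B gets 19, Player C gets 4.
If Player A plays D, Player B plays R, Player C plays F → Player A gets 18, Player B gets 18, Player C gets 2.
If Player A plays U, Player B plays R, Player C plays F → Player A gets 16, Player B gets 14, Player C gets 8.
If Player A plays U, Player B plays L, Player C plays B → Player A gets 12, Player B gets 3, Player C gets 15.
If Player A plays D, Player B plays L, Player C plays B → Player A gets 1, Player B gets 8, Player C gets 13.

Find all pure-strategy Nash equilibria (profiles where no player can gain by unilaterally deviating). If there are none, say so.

Pure NE: (D, R, B)

Player A against (L, F): payoffs 6, 14 → best response D.
Player A against (L, B): payoffs 12, 1 → best response U.
Player A against (R, F): payoffs 16, 18 → best response D.
Player A against (R, B): payoffs 6, 12 → best response D.
Player B against (U, F): payoffs 1, 14 → best response R.
Player B against (U, B): payoffs 3, 15 → best response R.
Player B against (D, F): payoffs 13, 18 → best response R.
Player B against (D, B): payoffs 8, 19 → best response R.
Player C against (U, L): payoffs 11, 15 → best response B.
Player C against (U, R): payoffs 8, 20 → best response B.
Player C against (D, L): payoffs 18, 13 → best response F.
Player C against (D, R): payoffs 2, 4 → best response B.
Mutual best responses: (D, R, B).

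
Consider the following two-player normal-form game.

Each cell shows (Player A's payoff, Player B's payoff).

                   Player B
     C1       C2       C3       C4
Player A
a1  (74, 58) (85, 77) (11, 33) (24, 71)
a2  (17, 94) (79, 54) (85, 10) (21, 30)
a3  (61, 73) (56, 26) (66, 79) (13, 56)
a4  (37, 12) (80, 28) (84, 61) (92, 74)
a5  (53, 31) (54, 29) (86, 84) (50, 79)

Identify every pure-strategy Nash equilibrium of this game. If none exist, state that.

Player A against C1: payoffs 74, 17, 61, 37, 53 → best response a1.
Player A against C2: payoffs 85, 79, 56, 80, 54 → best response a1.
Player A against C3: payoffs 11, 85, 66, 84, 86 → best response a5.
Player A against C4: payoffs 24, 21, 13, 92, 50 → best response a4.
Player B against a1: payoffs 58, 77, 33, 71 → best response C2.
Player B against a2: payoffs 94, 54, 10, 30 → best response C1.
Player B against a3: payoffs 73, 26, 79, 56 → best response C3.
Player B against a4: payoffs 12, 28, 61, 74 → best response C4.
Player B against a5: payoffs 31, 29, 84, 79 → best response C3.
Mutual best responses: (a1, C2); (a4, C4); (a5, C3).

The pure Nash equilibria are (a1, C2); (a4, C4); (a5, C3).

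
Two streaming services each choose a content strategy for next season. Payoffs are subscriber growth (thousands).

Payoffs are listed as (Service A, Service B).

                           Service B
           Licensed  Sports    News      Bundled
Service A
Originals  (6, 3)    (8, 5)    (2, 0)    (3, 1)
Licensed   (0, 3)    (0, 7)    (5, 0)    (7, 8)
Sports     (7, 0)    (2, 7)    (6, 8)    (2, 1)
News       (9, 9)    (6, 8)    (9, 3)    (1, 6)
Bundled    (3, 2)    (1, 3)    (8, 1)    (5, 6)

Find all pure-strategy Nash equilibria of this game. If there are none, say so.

(Originals, Licensed): Service A can switch to Sports (6 → 7). Not NE.
(Originals, Sports): Service A gets 8, best alternative 6; Service B gets 5, best alternative 3. No profitable deviation — NE.
(Originals, News): Service A can switch to Licensed (2 → 5). Not NE.
(Originals, Bundled): Service A can switch to Licensed (3 → 7). Not NE.
(Licensed, Licensed): Service A can switch to Originals (0 → 6). Not NE.
(Licensed, Sports): Service A can switch to Originals (0 → 8). Not NE.
(Licensed, News): Service A can switch to Sports (5 → 6). Not NE.
(Licensed, Bundled): Service A gets 7, best alternative 5; Service B gets 8, best alternative 7. No profitable deviation — NE.
(News, Licensed): Service A gets 9, best alternative 7; Service B gets 9, best alternative 8. No profitable deviation — NE.
(The remaining 11 profiles each have a profitable deviation by the same check.)

(Originals, Sports) and (Licensed, Bundled) and (News, Licensed)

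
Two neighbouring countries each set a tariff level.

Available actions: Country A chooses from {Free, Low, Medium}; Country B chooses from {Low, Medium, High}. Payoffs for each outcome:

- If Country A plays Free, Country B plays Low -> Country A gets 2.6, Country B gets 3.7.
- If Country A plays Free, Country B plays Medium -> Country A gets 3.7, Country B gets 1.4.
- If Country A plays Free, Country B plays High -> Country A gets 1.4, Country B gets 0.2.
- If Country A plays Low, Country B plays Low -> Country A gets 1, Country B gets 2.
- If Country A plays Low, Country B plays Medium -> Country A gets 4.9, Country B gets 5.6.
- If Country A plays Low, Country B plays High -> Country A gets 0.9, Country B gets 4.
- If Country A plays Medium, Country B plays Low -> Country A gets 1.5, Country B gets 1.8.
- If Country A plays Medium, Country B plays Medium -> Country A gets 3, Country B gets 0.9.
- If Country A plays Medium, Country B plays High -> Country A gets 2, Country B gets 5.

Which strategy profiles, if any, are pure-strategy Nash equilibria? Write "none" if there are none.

(Free, Low), (Low, Medium), (Medium, High)

(Free, Low): Country A gets 2.6, best alternative 1.5; Country B gets 3.7, best alternative 1.4. No profitable deviation — NE.
(Free, Medium): Country A can switch to Low (3.7 → 4.9). Not NE.
(Free, High): Country A can switch to Medium (1.4 → 2). Not NE.
(Low, Low): Country A can switch to Free (1 → 2.6). Not NE.
(Low, Medium): Country A gets 4.9, best alternative 3.7; Country B gets 5.6, best alternative 4. No profitable deviation — NE.
(Low, High): Country A can switch to Free (0.9 → 1.4). Not NE.
(Medium, Low): Country A can switch to Free (1.5 → 2.6). Not NE.
(Medium, Medium): Country A can switch to Free (3 → 3.7). Not NE.
(Medium, High): Country A gets 2, best alternative 1.4; Country B gets 5, best alternative 1.8. No profitable deviation — NE.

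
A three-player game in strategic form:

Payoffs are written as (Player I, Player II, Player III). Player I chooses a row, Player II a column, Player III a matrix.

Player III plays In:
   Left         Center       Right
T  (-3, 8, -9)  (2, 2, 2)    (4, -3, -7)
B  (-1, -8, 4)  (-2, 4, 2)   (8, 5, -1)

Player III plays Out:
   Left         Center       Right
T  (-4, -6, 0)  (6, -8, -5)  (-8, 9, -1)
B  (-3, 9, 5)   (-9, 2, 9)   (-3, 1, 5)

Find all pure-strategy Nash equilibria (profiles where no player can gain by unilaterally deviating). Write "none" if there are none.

(T, Left, In): Player I can switch to B (-3 → -1). Not NE.
(T, Left, Out): Player I can switch to B (-4 → -3). Not NE.
(T, Center, In): Player II can switch to Left (2 → 8). Not NE.
(T, Center, Out): Player II can switch to Left (-8 → -6). Not NE.
(T, Right, In): Player I can switch to B (4 → 8). Not NE.
(T, Right, Out): Player I can switch to B (-8 → -3). Not NE.
(B, Left, In): Player II can switch to Center (-8 → 4). Not NE.
(B, Left, Out): Player I gets -3, best alternative -4; Player II gets 9, best alternative 2; Player III gets 5, best alternative 4. No profitable deviation — NE.
(B, Center, In): Player I can switch to T (-2 → 2). Not NE.
(The remaining 3 profiles each have a profitable deviation by the same check.)

Pure NE: (B, Left, Out)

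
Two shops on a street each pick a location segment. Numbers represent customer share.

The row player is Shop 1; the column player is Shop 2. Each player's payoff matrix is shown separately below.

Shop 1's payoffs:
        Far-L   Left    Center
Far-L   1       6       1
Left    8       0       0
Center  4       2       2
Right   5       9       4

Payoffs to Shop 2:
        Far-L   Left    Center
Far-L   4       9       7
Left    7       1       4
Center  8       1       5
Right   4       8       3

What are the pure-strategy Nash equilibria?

Pure-strategy Nash equilibria: (Left, Far-L); (Right, Left)

For each player, find the best response to each opponent profile; mutual best responses are the pure NE.
Shop 1 against Far-L: payoffs 1, 8, 4, 5 → best response Left.
Shop 1 against Left: payoffs 6, 0, 2, 9 → best response Right.
Shop 1 against Center: payoffs 1, 0, 2, 4 → best response Right.
Shop 2 against Far-L: payoffs 4, 9, 7 → best response Left.
Shop 2 against Left: payoffs 7, 1, 4 → best response Far-L.
Shop 2 against Center: payoffs 8, 1, 5 → best response Far-L.
Shop 2 against Right: payoffs 4, 8, 3 → best response Left.
Mutual best responses: (Left, Far-L); (Right, Left).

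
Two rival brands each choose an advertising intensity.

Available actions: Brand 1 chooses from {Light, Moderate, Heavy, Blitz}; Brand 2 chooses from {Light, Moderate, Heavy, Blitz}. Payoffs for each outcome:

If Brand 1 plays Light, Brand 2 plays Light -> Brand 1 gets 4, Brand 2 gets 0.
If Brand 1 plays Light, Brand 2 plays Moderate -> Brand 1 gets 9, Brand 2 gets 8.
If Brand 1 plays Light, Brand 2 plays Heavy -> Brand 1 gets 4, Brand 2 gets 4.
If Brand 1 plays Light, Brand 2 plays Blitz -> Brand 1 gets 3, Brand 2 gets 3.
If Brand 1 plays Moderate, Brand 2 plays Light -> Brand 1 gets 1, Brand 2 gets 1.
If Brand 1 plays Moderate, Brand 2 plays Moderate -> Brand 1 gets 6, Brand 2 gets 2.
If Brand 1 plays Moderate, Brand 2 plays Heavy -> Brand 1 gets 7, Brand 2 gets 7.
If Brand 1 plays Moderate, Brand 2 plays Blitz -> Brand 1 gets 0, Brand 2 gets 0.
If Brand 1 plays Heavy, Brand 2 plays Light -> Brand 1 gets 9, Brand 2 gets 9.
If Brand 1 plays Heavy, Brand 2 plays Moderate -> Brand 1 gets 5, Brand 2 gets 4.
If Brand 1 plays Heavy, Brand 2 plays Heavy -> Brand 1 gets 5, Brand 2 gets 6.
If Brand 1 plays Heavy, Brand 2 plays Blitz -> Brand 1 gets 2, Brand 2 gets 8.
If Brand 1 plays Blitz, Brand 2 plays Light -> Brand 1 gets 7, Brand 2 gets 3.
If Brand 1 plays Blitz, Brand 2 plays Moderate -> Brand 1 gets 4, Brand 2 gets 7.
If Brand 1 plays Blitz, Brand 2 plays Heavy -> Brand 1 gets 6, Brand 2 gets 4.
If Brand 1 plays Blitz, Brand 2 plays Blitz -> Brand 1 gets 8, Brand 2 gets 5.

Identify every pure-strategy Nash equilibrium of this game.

For each strategy profile, look for a profitable unilateral deviation.
(Light, Light): Brand 1 can switch to Heavy (4 → 9). Not NE.
(Light, Moderate): Brand 1 gets 9, best alternative 6; Brand 2 gets 8, best alternative 4. No profitable deviation — NE.
(Light, Heavy): Brand 1 can switch to Moderate (4 → 7). Not NE.
(Light, Blitz): Brand 1 can switch to Blitz (3 → 8). Not NE.
(Moderate, Light): Brand 1 can switch to Light (1 → 4). Not NE.
(Moderate, Moderate): Brand 1 can switch to Light (6 → 9). Not NE.
(Moderate, Heavy): Brand 1 gets 7, best alternative 6; Brand 2 gets 7, best alternative 2. No profitable deviation — NE.
(Moderate, Blitz): Brand 1 can switch to Light (0 → 3). Not NE.
(Heavy, Light): Brand 1 gets 9, best alternative 7; Brand 2 gets 9, best alternative 8. No profitable deviation — NE.
(Heavy, Moderate): Brand 1 can switch to Light (5 → 9). Not NE.
(Heavy, Heavy): Brand 1 can switch to Moderate (5 → 7). Not NE.
(Heavy, Blitz): Brand 1 can switch to Light (2 → 3). Not NE.
(Blitz, Light): Brand 1 can switch to Heavy (7 → 9). Not NE.
(Blitz, Moderate): Brand 1 can switch to Light (4 → 9). Not NE.
(Blitz, Heavy): Brand 1 can switch to Moderate (6 → 7). Not NE.
(The remaining 1 profile has a profitable deviation by the same check.)

(Light, Moderate); (Moderate, Heavy); (Heavy, Light)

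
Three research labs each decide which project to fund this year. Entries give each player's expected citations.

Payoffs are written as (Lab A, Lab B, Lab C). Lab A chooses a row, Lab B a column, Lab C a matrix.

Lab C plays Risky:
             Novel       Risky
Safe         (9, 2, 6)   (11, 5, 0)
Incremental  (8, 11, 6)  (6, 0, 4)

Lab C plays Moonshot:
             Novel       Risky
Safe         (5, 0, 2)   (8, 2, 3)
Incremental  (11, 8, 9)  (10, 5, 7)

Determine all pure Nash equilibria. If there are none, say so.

(Safe, Novel, Risky): Lab B can switch to Risky (2 → 5). Not NE.
(Safe, Novel, Moonshot): Lab A can switch to Incremental (5 → 11). Not NE.
(Safe, Risky, Risky): Lab C can switch to Moonshot (0 → 3). Not NE.
(Safe, Risky, Moonshot): Lab A can switch to Incremental (8 → 10). Not NE.
(Incremental, Novel, Risky): Lab A can switch to Safe (8 → 9). Not NE.
(Incremental, Novel, Moonshot): Lab A gets 11, best alternative 5; Lab B gets 8, best alternative 5; Lab C gets 9, best alternative 6. No profitable deviation — NE.
(Incremental, Risky, Risky): Lab A can switch to Safe (6 → 11). Not NE.
(The remaining 1 profile has a profitable deviation by the same check.)

(Incremental, Novel, Moonshot)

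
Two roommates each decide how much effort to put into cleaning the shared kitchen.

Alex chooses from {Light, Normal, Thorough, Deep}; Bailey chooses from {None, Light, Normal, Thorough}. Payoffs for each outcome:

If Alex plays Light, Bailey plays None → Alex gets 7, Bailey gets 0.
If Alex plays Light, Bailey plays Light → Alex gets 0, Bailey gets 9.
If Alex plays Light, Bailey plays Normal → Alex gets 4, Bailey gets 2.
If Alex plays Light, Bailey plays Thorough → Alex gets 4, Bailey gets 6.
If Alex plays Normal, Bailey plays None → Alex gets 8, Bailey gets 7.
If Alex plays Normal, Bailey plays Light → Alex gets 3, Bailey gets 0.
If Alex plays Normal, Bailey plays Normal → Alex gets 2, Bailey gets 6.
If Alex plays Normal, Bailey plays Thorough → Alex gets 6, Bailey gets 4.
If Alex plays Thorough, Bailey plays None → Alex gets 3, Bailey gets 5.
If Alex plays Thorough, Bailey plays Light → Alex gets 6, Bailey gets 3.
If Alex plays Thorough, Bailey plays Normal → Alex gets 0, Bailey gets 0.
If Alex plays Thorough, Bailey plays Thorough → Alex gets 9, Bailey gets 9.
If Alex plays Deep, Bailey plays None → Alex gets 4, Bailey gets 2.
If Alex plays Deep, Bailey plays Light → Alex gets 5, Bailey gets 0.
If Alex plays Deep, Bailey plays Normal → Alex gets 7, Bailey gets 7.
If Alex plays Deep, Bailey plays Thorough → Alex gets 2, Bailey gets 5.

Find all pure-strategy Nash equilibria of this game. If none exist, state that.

Alex against None: payoffs 7, 8, 3, 4 → best response Normal.
Alex against Light: payoffs 0, 3, 6, 5 → best response Thorough.
Alex against Normal: payoffs 4, 2, 0, 7 → best response Deep.
Alex against Thorough: payoffs 4, 6, 9, 2 → best response Thorough.
Bailey against Light: payoffs 0, 9, 2, 6 → best response Light.
Bailey against Normal: payoffs 7, 0, 6, 4 → best response None.
Bailey against Thorough: payoffs 5, 3, 0, 9 → best response Thorough.
Bailey against Deep: payoffs 2, 0, 7, 5 → best response Normal.
Mutual best responses: (Normal, None); (Thorough, Thorough); (Deep, Normal).

The pure Nash equilibria are (Normal, None); (Thorough, Thorough); (Deep, Normal).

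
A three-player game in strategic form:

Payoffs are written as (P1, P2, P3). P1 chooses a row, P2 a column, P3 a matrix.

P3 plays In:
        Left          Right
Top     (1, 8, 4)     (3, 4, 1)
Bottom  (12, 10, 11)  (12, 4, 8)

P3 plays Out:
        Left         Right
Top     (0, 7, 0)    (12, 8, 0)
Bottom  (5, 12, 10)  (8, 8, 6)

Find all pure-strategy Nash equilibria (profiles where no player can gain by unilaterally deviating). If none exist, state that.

The unique pure-strategy Nash equilibrium is (Bottom, Left, In).

P1 against (Left, In): payoffs 1, 12 → best response Bottom.
P1 against (Left, Out): payoffs 0, 5 → best response Bottom.
P1 against (Right, In): payoffs 3, 12 → best response Bottom.
P1 against (Right, Out): payoffs 12, 8 → best response Top.
P2 against (Top, In): payoffs 8, 4 → best response Left.
P2 against (Top, Out): payoffs 7, 8 → best response Right.
P2 against (Bottom, In): payoffs 10, 4 → best response Left.
P2 against (Bottom, Out): payoffs 12, 8 → best response Left.
P3 against (Top, Left): payoffs 4, 0 → best response In.
P3 against (Top, Right): payoffs 1, 0 → best response In.
P3 against (Bottom, Left): payoffs 11, 10 → best response In.
P3 against (Bottom, Right): payoffs 8, 6 → best response In.
Mutual best responses: (Bottom, Left, In).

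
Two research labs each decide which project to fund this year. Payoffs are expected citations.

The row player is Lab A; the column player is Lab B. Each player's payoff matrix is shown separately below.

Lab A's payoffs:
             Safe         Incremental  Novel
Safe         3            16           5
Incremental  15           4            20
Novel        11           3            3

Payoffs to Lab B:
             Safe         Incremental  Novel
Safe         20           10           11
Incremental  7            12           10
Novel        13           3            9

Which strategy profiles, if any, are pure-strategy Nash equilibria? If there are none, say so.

There is no pure-strategy Nash equilibrium.

Mark each player's best response to every combination of opponents' strategies; a profile where every player is best-responding is a pure Nash equilibrium.
Lab A against Safe: payoffs 3, 15, 11 → best response Incremental.
Lab A against Incremental: payoffs 16, 4, 3 → best response Safe.
Lab A against Novel: payoffs 5, 20, 3 → best response Incremental.
Lab B against Safe: payoffs 20, 10, 11 → best response Safe.
Lab B against Incremental: payoffs 7, 12, 10 → best response Incremental.
Lab B against Novel: payoffs 13, 3, 9 → best response Safe.
No profile is a mutual best response for all players.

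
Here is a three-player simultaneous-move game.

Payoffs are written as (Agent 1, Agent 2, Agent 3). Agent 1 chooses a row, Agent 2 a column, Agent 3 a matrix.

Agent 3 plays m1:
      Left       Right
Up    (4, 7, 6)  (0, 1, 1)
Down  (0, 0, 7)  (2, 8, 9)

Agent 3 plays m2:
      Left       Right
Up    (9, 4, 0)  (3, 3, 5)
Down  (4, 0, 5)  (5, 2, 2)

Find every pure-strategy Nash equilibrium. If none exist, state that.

The pure Nash equilibria are (Up, Left, m1); (Down, Right, m1).

Agent 1 against (Left, m1): payoffs 4, 0 → best response Up.
Agent 1 against (Left, m2): payoffs 9, 4 → best response Up.
Agent 1 against (Right, m1): payoffs 0, 2 → best response Down.
Agent 1 against (Right, m2): payoffs 3, 5 → best response Down.
Agent 2 against (Up, m1): payoffs 7, 1 → best response Left.
Agent 2 against (Up, m2): payoffs 4, 3 → best response Left.
Agent 2 against (Down, m1): payoffs 0, 8 → best response Right.
Agent 2 against (Down, m2): payoffs 0, 2 → best response Right.
Agent 3 against (Up, Left): payoffs 6, 0 → best response m1.
Agent 3 against (Up, Right): payoffs 1, 5 → best response m2.
Agent 3 against (Down, Left): payoffs 7, 5 → best response m1.
Agent 3 against (Down, Right): payoffs 9, 2 → best response m1.
Mutual best responses: (Up, Left, m1); (Down, Right, m1).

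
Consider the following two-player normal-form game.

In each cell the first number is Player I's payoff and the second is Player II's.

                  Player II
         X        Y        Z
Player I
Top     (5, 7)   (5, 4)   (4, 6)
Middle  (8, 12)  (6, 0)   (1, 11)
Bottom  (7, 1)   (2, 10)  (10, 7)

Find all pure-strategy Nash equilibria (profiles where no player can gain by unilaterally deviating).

Pure NE: (Middle, X)

(Top, X): Player I can switch to Middle (5 → 8). Not NE.
(Top, Y): Player I can switch to Middle (5 → 6). Not NE.
(Top, Z): Player I can switch to Bottom (4 → 10). Not NE.
(Middle, X): Player I gets 8, best alternative 7; Player II gets 12, best alternative 11. No profitable deviation — NE.
(Middle, Y): Player II can switch to X (0 → 12). Not NE.
(Middle, Z): Player I can switch to Top (1 → 4). Not NE.
(Bottom, X): Player I can switch to Middle (7 → 8). Not NE.
(The remaining 2 profiles each have a profitable deviation by the same check.)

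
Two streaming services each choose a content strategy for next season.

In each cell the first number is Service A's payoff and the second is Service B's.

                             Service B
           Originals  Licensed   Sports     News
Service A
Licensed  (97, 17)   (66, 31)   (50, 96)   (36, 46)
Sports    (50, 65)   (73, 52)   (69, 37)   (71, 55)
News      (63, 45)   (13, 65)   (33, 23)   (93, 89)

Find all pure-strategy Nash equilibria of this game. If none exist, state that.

(News, News)

(Licensed, Originals): Service B can switch to Licensed (17 → 31). Not NE.
(Licensed, Licensed): Service A can switch to Sports (66 → 73). Not NE.
(Licensed, Sports): Service A can switch to Sports (50 → 69). Not NE.
(Licensed, News): Service A can switch to Sports (36 → 71). Not NE.
(Sports, Originals): Service A can switch to Licensed (50 → 97). Not NE.
(Sports, Licensed): Service B can switch to Originals (52 → 65). Not NE.
(News, News): Service A gets 93, best alternative 71; Service B gets 89, best alternative 65. No profitable deviation — NE.
(The remaining 5 profiles each have a profitable deviation by the same check.)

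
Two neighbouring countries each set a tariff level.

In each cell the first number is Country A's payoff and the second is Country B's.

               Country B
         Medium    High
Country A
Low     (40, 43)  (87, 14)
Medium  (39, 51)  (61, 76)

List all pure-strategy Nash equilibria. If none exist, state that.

The unique pure-strategy Nash equilibrium is (Low, Medium).

For each strategy profile, look for a profitable unilateral deviation.
(Low, Medium): Country A gets 40, best alternative 39; Country B gets 43, best alternative 14. No profitable deviation — NE.
(Low, High): Country B can switch to Medium (14 → 43). Not NE.
(Medium, Medium): Country A can switch to Low (39 → 40). Not NE.
(Medium, High): Country A can switch to Low (61 → 87). Not NE.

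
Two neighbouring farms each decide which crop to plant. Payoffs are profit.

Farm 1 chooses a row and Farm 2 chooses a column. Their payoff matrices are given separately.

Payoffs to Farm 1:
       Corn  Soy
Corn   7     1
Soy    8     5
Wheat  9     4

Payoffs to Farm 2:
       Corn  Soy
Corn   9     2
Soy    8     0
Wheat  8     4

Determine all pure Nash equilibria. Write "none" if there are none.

Farm 1 against Corn: payoffs 7, 8, 9 → best response Wheat.
Farm 1 against Soy: payoffs 1, 5, 4 → best response Soy.
Farm 2 against Corn: payoffs 9, 2 → best response Corn.
Farm 2 against Soy: payoffs 8, 0 → best response Corn.
Farm 2 against Wheat: payoffs 8, 4 → best response Corn.
Mutual best responses: (Wheat, Corn).

The unique pure-strategy Nash equilibrium is (Wheat, Corn).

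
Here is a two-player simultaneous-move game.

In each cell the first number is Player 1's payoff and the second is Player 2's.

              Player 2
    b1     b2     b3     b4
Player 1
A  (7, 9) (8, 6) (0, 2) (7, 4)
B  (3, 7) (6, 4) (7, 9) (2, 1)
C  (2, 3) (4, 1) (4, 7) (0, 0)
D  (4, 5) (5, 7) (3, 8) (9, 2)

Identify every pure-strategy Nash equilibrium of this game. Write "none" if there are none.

(A, b1) and (B, b3)

Player 1 against b1: payoffs 7, 3, 2, 4 → best response A.
Player 1 against b2: payoffs 8, 6, 4, 5 → best response A.
Player 1 against b3: payoffs 0, 7, 4, 3 → best response B.
Player 1 against b4: payoffs 7, 2, 0, 9 → best response D.
Player 2 against A: payoffs 9, 6, 2, 4 → best response b1.
Player 2 against B: payoffs 7, 4, 9, 1 → best response b3.
Player 2 against C: payoffs 3, 1, 7, 0 → best response b3.
Player 2 against D: payoffs 5, 7, 8, 2 → best response b3.
Mutual best responses: (A, b1); (B, b3).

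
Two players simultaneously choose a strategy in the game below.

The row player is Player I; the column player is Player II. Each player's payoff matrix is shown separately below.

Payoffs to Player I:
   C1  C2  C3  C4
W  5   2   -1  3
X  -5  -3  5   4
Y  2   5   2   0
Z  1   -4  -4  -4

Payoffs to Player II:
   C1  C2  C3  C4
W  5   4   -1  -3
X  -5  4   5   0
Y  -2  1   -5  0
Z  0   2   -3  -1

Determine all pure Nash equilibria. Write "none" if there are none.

Pure-strategy Nash equilibria: (W, C1), (X, C3), (Y, C2)

(W, C1): Player I gets 5, best alternative 2; Player II gets 5, best alternative 4. No profitable deviation — NE.
(W, C2): Player I can switch to Y (2 → 5). Not NE.
(W, C3): Player I can switch to X (-1 → 5). Not NE.
(W, C4): Player I can switch to X (3 → 4). Not NE.
(X, C1): Player I can switch to W (-5 → 5). Not NE.
(X, C2): Player I can switch to W (-3 → 2). Not NE.
(X, C3): Player I gets 5, best alternative 2; Player II gets 5, best alternative 4. No profitable deviation — NE.
(X, C4): Player II can switch to C2 (0 → 4). Not NE.
(Y, C1): Player I can switch to W (2 → 5). Not NE.
(Y, C2): Player I gets 5, best alternative 2; Player II gets 1, best alternative 0. No profitable deviation — NE.
(Y, C3): Player I can switch to X (2 → 5). Not NE.
(The remaining 5 profiles each have a profitable deviation by the same check.)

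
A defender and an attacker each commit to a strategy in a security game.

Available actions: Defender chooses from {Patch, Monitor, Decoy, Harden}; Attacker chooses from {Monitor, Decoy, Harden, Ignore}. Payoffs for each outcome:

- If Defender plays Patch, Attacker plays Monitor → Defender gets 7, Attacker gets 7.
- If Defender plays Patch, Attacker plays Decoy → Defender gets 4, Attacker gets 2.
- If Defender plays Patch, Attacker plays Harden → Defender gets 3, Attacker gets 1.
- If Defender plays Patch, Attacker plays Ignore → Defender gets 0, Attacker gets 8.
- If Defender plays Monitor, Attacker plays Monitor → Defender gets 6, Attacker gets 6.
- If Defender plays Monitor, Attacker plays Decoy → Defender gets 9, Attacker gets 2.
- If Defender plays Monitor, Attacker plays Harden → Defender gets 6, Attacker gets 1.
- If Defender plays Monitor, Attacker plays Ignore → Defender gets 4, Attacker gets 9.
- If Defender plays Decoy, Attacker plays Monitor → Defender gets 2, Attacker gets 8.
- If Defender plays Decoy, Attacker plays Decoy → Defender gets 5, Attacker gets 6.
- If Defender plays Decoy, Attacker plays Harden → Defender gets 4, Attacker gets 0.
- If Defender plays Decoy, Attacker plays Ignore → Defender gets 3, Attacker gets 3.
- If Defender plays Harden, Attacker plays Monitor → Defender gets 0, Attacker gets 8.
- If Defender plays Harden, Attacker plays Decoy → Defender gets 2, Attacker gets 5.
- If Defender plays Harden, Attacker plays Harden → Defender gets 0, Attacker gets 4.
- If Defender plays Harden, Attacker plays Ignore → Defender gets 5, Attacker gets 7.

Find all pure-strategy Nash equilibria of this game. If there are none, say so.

(Patch, Monitor): Attacker can switch to Ignore (7 → 8). Not NE.
(Patch, Decoy): Defender can switch to Monitor (4 → 9). Not NE.
(Patch, Harden): Defender can switch to Monitor (3 → 6). Not NE.
(Patch, Ignore): Defender can switch to Monitor (0 → 4). Not NE.
(Monitor, Monitor): Defender can switch to Patch (6 → 7). Not NE.
(Monitor, Decoy): Attacker can switch to Monitor (2 → 6). Not NE.
(The remaining 10 profiles each have a profitable deviation by the same check.)

There is no pure-strategy Nash equilibrium.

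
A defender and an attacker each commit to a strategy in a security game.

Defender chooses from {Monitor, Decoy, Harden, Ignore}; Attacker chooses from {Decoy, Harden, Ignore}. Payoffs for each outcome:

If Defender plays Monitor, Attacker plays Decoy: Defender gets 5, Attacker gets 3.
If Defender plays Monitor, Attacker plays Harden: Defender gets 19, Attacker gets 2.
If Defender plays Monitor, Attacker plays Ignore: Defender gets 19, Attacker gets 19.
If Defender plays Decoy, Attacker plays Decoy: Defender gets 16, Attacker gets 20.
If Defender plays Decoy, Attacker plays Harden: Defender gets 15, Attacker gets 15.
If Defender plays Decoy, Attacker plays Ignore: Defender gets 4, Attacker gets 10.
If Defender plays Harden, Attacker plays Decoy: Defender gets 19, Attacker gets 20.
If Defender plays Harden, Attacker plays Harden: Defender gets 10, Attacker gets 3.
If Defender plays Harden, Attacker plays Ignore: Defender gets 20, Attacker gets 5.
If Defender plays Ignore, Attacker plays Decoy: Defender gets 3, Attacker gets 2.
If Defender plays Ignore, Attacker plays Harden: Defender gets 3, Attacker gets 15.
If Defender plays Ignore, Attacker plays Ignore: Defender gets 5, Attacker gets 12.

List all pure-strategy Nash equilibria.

For each strategy profile, look for a profitable unilateral deviation.
(Monitor, Decoy): Defender can switch to Decoy (5 → 16). Not NE.
(Monitor, Harden): Attacker can switch to Decoy (2 → 3). Not NE.
(Monitor, Ignore): Defender can switch to Harden (19 → 20). Not NE.
(Decoy, Decoy): Defender can switch to Harden (16 → 19). Not NE.
(Decoy, Harden): Defender can switch to Monitor (15 → 19). Not NE.
(Decoy, Ignore): Defender can switch to Monitor (4 → 19). Not NE.
(Harden, Decoy): Defender gets 19, best alternative 16; Attacker gets 20, best alternative 5. No profitable deviation — NE.
(Harden, Harden): Defender can switch to Monitor (10 → 19). Not NE.
(Harden, Ignore): Attacker can switch to Decoy (5 → 20). Not NE.
(Ignore, Decoy): Defender can switch to Monitor (3 → 5). Not NE.
(Ignore, Harden): Defender can switch to Monitor (3 → 19). Not NE.
(Ignore, Ignore): Defender can switch to Monitor (5 → 19). Not NE.

(Harden, Decoy)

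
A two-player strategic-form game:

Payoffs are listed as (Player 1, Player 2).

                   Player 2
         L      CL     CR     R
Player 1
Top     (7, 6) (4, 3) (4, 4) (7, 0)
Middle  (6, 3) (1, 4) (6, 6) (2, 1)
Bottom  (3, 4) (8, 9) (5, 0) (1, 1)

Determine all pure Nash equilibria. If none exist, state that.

The pure Nash equilibria are (Top, L); (Middle, CR); (Bottom, CL).

Player 1 against L: payoffs 7, 6, 3 → best response Top.
Player 1 against CL: payoffs 4, 1, 8 → best response Bottom.
Player 1 against CR: payoffs 4, 6, 5 → best response Middle.
Player 1 against R: payoffs 7, 2, 1 → best response Top.
Player 2 against Top: payoffs 6, 3, 4, 0 → best response L.
Player 2 against Middle: payoffs 3, 4, 6, 1 → best response CR.
Player 2 against Bottom: payoffs 4, 9, 0, 1 → best response CL.
Mutual best responses: (Top, L); (Middle, CR); (Bottom, CL).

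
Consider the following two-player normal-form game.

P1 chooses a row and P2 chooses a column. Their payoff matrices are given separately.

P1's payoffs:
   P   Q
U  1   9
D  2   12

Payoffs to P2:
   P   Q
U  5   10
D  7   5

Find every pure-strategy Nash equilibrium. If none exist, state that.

(U, P): P1 can switch to D (1 → 2). Not NE.
(U, Q): P1 can switch to D (9 → 12). Not NE.
(D, P): P1 gets 2, best alternative 1; P2 gets 7, best alternative 5. No profitable deviation — NE.
(D, Q): P2 can switch to P (5 → 7). Not NE.

The unique pure-strategy Nash equilibrium is (D, P).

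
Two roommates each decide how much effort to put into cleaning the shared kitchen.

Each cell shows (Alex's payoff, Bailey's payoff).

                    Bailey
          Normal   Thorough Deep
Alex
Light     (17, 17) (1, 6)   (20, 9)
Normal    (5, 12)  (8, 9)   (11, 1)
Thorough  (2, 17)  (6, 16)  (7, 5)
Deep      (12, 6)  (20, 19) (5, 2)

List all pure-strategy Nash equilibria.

The pure Nash equilibria are (Light, Normal) and (Deep, Thorough).

(Light, Normal): Alex gets 17, best alternative 12; Bailey gets 17, best alternative 9. No profitable deviation — NE.
(Light, Thorough): Alex can switch to Normal (1 → 8). Not NE.
(Light, Deep): Bailey can switch to Normal (9 → 17). Not NE.
(Normal, Normal): Alex can switch to Light (5 → 17). Not NE.
(Normal, Thorough): Alex can switch to Deep (8 → 20). Not NE.
(Normal, Deep): Alex can switch to Light (11 → 20). Not NE.
(Thorough, Normal): Alex can switch to Light (2 → 17). Not NE.
(Thorough, Thorough): Alex can switch to Normal (6 → 8). Not NE.
(Thorough, Deep): Alex can switch to Light (7 → 20). Not NE.
(Deep, Normal): Alex can switch to Light (12 → 17). Not NE.
(Deep, Thorough): Alex gets 20, best alternative 8; Bailey gets 19, best alternative 6. No profitable deviation — NE.
(Deep, Deep): Alex can switch to Light (5 → 20). Not NE.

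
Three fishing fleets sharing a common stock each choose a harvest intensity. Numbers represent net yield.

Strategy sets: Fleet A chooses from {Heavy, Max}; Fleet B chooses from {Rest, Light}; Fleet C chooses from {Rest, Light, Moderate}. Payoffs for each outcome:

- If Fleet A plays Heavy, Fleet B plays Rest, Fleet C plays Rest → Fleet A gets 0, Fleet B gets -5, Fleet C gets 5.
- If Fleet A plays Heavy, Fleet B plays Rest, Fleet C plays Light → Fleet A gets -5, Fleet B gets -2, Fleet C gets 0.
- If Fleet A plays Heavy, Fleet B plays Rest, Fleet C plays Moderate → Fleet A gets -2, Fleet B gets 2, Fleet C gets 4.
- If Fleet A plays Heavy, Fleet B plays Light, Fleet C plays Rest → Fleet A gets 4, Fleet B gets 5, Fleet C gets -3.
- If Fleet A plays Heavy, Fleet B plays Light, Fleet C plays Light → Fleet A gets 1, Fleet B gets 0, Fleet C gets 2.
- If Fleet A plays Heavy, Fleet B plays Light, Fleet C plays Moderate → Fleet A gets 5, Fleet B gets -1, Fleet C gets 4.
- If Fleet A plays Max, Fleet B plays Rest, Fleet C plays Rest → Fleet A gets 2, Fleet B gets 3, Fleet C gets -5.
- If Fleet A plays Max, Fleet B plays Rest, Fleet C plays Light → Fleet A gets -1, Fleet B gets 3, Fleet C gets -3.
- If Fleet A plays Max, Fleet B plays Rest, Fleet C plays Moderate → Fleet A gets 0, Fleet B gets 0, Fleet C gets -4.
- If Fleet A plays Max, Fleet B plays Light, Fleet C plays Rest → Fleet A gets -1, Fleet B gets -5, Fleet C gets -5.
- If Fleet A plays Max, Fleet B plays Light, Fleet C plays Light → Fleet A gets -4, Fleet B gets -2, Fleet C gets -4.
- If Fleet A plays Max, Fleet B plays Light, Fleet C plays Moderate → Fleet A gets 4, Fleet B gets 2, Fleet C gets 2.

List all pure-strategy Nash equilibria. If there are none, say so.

The unique pure-strategy Nash equilibrium is (Max, Rest, Light).

Mark each player's best response to every combination of opponents' strategies; a profile where every player is best-responding is a pure Nash equilibrium.
Fleet A against (Rest, Rest): payoffs 0, 2 → best response Max.
Fleet A against (Rest, Light): payoffs -5, -1 → best response Max.
Fleet A against (Rest, Moderate): payoffs -2, 0 → best response Max.
Fleet A against (Light, Rest): payoffs 4, -1 → best response Heavy.
Fleet A against (Light, Light): payoffs 1, -4 → best response Heavy.
Fleet A against (Light, Moderate): payoffs 5, 4 → best response Heavy.
Fleet B against (Heavy, Rest): payoffs -5, 5 → best response Light.
Fleet B against (Heavy, Light): payoffs -2, 0 → best response Light.
Fleet B against (Heavy, Moderate): payoffs 2, -1 → best response Rest.
Fleet B against (Max, Rest): payoffs 3, -5 → best response Rest.
Fleet B against (Max, Light): payoffs 3, -2 → best response Rest.
Fleet B against (Max, Moderate): payoffs 0, 2 → best response Light.
Fleet C against (Heavy, Rest): payoffs 5, 0, 4 → best response Rest.
Fleet C against (Heavy, Light): payoffs -3, 2, 4 → best response Moderate.
Fleet C against (Max, Rest): payoffs -5, -3, -4 → best response Light.
Fleet C against (Max, Light): payoffs -5, -4, 2 → best response Moderate.
Mutual best responses: (Max, Rest, Light).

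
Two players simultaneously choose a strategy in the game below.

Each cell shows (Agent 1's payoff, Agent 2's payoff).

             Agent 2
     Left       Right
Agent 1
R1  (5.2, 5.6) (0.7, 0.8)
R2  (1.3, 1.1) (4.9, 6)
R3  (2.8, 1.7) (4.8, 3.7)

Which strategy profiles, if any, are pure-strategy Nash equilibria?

The pure Nash equilibria are (R1, Left), (R2, Right).

Mark each player's best response to every combination of opponents' strategies; a profile where every player is best-responding is a pure Nash equilibrium.
Agent 1 against Left: payoffs 5.2, 1.3, 2.8 → best response R1.
Agent 1 against Right: payoffs 0.7, 4.9, 4.8 → best response R2.
Agent 2 against R1: payoffs 5.6, 0.8 → best response Left.
Agent 2 against R2: payoffs 1.1, 6 → best response Right.
Agent 2 against R3: payoffs 1.7, 3.7 → best response Right.
Mutual best responses: (R1, Left); (R2, Right).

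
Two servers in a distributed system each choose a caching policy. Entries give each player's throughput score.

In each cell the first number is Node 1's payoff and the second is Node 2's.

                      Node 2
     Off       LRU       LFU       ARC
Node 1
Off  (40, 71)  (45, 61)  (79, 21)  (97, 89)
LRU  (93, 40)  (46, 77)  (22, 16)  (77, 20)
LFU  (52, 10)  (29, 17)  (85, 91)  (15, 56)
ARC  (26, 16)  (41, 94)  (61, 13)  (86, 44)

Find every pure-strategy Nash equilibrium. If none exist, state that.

(Off, ARC), (LRU, LRU), (LFU, LFU)

Check each profile: it is a Nash equilibrium iff no player can strictly gain by switching unilaterally.
(Off, Off): Node 1 can switch to LRU (40 → 93). Not NE.
(Off, LRU): Node 1 can switch to LRU (45 → 46). Not NE.
(Off, LFU): Node 1 can switch to LFU (79 → 85). Not NE.
(Off, ARC): Node 1 gets 97, best alternative 86; Node 2 gets 89, best alternative 71. No profitable deviation — NE.
(LRU, Off): Node 2 can switch to LRU (40 → 77). Not NE.
(LRU, LRU): Node 1 gets 46, best alternative 45; Node 2 gets 77, best alternative 40. No profitable deviation — NE.
(LRU, LFU): Node 1 can switch to Off (22 → 79). Not NE.
(LRU, ARC): Node 1 can switch to Off (77 → 97). Not NE.
(LFU, LFU): Node 1 gets 85, best alternative 79; Node 2 gets 91, best alternative 56. No profitable deviation — NE.
(The remaining 7 profiles each have a profitable deviation by the same check.)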